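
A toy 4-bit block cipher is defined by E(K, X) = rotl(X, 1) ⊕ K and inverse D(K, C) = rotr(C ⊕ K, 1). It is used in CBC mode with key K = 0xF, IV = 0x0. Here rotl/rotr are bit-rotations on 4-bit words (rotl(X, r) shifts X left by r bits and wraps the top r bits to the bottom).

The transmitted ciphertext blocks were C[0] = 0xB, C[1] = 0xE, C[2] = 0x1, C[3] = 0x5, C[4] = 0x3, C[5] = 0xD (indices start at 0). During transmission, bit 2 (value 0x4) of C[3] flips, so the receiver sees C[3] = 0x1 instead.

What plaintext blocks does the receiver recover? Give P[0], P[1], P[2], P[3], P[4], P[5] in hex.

CBC decryption: P_i = D(K, C_i) ⊕ C_{i−1}, with C_{−1} = IV.
Only C[3] changed, to 0x1. In CBC, a change in C_i garbles P_i and flips the same bit in P_{i+1}. Decrypting the received ciphertext:
P[0]: D(K, 0xB) = 0x2; 0x2 ⊕ 0x0 = 0x2.
P[1]: D(K, 0xE) = 0x8; 0x8 ⊕ 0xB = 0x3.
P[2]: D(K, 0x1) = 0x7; 0x7 ⊕ 0xE = 0x9.
P[3]: D(K, 0x1) = 0x7; 0x7 ⊕ 0x1 = 0x6.
P[4]: D(K, 0x3) = 0x6; 0x6 ⊕ 0x1 = 0x7.
P[5]: D(K, 0xD) = 0x1; 0x1 ⊕ 0x3 = 0x2.
Blocks that differ from the original plaintext: P[3], P[4].

P[0] = 0x2, P[1] = 0x3, P[2] = 0x9, P[3] = 0x6, P[4] = 0x7, P[5] = 0x2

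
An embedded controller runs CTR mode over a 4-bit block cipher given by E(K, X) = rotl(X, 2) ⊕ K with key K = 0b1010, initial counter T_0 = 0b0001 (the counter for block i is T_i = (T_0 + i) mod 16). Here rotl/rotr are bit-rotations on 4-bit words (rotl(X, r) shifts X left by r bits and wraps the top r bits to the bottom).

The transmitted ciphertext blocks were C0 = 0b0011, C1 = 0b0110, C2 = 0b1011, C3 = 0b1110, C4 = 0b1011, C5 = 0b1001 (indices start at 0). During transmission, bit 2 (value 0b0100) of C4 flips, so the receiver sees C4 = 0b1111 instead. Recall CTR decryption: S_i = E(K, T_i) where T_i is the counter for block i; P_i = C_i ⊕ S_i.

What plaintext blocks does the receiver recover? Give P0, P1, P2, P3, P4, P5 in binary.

Only C4 changed, to 0b1111. In CTR, a change in C_i flips the same bit in P_i only; the keystream is unaffected. Decrypting the received ciphertext:
P0: T = 0b0001, S = E(K, T) = 0b1110; 0b0011 ⊕ 0b1110 = 0b1101.
P1: T = 0b0010, S = E(K, T) = 0b0010; 0b0110 ⊕ 0b0010 = 0b0100.
P2: T = 0b0011, S = E(K, T) = 0b0110; 0b1011 ⊕ 0b0110 = 0b1101.
P3: T = 0b0100, S = E(K, T) = 0b1011; 0b1110 ⊕ 0b1011 = 0b0101.
P4: T = 0b0101, S = E(K, T) = 0b1111; 0b1111 ⊕ 0b1111 = 0b0000.
P5: T = 0b0110, S = E(K, T) = 0b0011; 0b1001 ⊕ 0b0011 = 0b1010.
Blocks that differ from the original plaintext: P4.

P0 = 0b1101, P1 = 0b0100, P2 = 0b1101, P3 = 0b0101, P4 = 0b0000, P5 = 0b1010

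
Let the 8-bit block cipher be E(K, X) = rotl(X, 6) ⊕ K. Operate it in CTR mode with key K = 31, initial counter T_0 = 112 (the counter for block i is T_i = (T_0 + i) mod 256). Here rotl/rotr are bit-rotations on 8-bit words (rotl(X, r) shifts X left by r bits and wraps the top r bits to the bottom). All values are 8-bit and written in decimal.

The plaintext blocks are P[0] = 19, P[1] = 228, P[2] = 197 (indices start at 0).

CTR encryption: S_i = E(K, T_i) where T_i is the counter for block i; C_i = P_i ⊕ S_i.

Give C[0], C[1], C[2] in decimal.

C[0] = 16, C[1] = 167, C[2] = 70

C[0]: T = 112, S = E(K, T) = 3; 19 ⊕ 3 = 16.
C[1]: T = 113, S = E(K, T) = 67; 228 ⊕ 67 = 167.
C[2]: T = 114, S = E(K, T) = 131; 197 ⊕ 131 = 70.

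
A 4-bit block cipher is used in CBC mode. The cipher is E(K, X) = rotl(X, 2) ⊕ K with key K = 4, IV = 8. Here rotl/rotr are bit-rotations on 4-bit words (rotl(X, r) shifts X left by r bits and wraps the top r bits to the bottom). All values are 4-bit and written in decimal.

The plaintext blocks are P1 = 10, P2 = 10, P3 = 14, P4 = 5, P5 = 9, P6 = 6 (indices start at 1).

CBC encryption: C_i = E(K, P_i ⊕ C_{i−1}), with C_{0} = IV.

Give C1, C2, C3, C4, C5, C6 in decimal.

C1: P1 ⊕ 8 = 2; E(K, 2) = 12.
C2: P2 ⊕ 12 = 6; E(K, 6) = 13.
C3: P3 ⊕ 13 = 3; E(K, 3) = 8.
C4: P4 ⊕ 8 = 13; E(K, 13) = 3.
C5: P5 ⊕ 3 = 10; E(K, 10) = 14.
C6: P6 ⊕ 14 = 8; E(K, 8) = 6.

C1 = 12, C2 = 13, C3 = 8, C4 = 3, C5 = 14, C6 = 6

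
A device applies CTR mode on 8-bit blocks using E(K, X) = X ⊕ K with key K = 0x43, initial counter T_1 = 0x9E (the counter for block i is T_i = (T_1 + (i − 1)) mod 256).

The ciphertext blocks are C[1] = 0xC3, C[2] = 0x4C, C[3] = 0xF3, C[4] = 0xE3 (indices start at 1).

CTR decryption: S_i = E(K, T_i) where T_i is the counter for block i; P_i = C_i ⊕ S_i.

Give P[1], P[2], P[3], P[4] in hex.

P[1] = 0x1E, P[2] = 0x90, P[3] = 0x10, P[4] = 0x01

P[1]: T = 0x9E, S = E(K, T) = 0xDD; 0xC3 ⊕ 0xDD = 0x1E.
P[2]: T = 0x9F, S = E(K, T) = 0xDC; 0x4C ⊕ 0xDC = 0x90.
P[3]: T = 0xA0, S = E(K, T) = 0xE3; 0xF3 ⊕ 0xE3 = 0x10.
P[4]: T = 0xA1, S = E(K, T) = 0xE2; 0xE3 ⊕ 0xE2 = 0x01.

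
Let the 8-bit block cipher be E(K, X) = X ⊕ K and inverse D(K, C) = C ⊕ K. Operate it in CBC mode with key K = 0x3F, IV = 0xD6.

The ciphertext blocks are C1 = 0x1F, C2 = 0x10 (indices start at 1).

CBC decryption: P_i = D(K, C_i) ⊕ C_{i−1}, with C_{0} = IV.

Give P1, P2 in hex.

P1: D(K, 0x1F) = 0x20; 0x20 ⊕ 0xD6 = 0xF6.
P2: D(K, 0x10) = 0x2F; 0x2F ⊕ 0x1F = 0x30.

P1 = 0xF6, P2 = 0x30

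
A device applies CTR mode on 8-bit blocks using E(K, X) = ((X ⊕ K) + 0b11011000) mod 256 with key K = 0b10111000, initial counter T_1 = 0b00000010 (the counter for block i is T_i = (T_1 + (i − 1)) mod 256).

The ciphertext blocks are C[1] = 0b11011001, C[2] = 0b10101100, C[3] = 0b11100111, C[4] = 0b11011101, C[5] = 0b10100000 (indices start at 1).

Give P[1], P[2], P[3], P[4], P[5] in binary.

CTR decryption: S_i = E(K, T_i) where T_i is the counter for block i; P_i = C_i ⊕ S_i.
P[1]: T = 0b00000010, S = E(K, T) = 0b10010010; 0b11011001 ⊕ 0b10010010 = 0b01001011.
P[2]: T = 0b00000011, S = E(K, T) = 0b10010011; 0b10101100 ⊕ 0b10010011 = 0b00111111.
P[3]: T = 0b00000100, S = E(K, T) = 0b10010100; 0b11100111 ⊕ 0b10010100 = 0b01110011.
P[4]: T = 0b00000101, S = E(K, T) = 0b10010101; 0b11011101 ⊕ 0b10010101 = 0b01001000.
P[5]: T = 0b00000110, S = E(K, T) = 0b10010110; 0b10100000 ⊕ 0b10010110 = 0b00110110.

P[1] = 0b01001011, P[2] = 0b00111111, P[3] = 0b01110011, P[4] = 0b01001000, P[5] = 0b00110110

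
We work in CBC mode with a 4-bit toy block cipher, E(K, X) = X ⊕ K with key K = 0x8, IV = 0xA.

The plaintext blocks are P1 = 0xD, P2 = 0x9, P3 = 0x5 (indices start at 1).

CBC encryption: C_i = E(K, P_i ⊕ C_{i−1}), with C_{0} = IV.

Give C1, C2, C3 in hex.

C1: P1 ⊕ 0xA = 0x7; E(K, 0x7) = 0xF.
C2: P2 ⊕ 0xF = 0x6; E(K, 0x6) = 0xE.
C3: P3 ⊕ 0xE = 0xB; E(K, 0xB) = 0x3.

C1 = 0xF, C2 = 0xE, C3 = 0x3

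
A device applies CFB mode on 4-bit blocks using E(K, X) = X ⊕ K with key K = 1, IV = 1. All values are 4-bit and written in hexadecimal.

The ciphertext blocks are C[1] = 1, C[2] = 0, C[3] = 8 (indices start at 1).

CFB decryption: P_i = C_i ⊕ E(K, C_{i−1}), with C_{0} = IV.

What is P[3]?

P[3]: E(K, 0) = 1; 8 ⊕ 1 = 9.

P[3] = 9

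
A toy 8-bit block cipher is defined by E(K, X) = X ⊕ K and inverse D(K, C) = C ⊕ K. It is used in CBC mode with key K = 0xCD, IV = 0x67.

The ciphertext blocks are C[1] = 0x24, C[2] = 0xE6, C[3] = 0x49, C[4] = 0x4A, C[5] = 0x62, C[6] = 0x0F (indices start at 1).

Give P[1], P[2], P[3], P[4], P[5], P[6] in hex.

P[1] = 0x8E, P[2] = 0x0F, P[3] = 0x62, P[4] = 0xCE, P[5] = 0xE5, P[6] = 0xA0

CBC decryption: P_i = D(K, C_i) ⊕ C_{i−1}, with C_{0} = IV.
P[1]: D(K, 0x24) = 0xE9; 0xE9 ⊕ 0x67 = 0x8E.
P[2]: D(K, 0xE6) = 0x2B; 0x2B ⊕ 0x24 = 0x0F.
P[3]: D(K, 0x49) = 0x84; 0x84 ⊕ 0xE6 = 0x62.
P[4]: D(K, 0x4A) = 0x87; 0x87 ⊕ 0x49 = 0xCE.
P[5]: D(K, 0x62) = 0xAF; 0xAF ⊕ 0x4A = 0xE5.
P[6]: D(K, 0x0F) = 0xC2; 0xC2 ⊕ 0x62 = 0xA0.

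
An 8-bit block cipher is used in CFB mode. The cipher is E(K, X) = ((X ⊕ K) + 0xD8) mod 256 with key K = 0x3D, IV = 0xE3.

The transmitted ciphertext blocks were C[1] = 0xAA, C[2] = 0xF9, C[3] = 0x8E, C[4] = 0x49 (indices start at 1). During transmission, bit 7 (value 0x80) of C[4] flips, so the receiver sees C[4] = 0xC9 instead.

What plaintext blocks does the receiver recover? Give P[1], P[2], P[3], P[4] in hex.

P[1] = 0x1C, P[2] = 0x96, P[3] = 0x12, P[4] = 0x42

CFB decryption: P_i = C_i ⊕ E(K, C_{i−1}), with C_{0} = IV.
Only C[4] changed, to 0xC9. In CFB, a change in C_i flips the same bit in P_i and garbles P_{i+1}. Decrypting the received ciphertext:
P[1]: E(K, 0xE3) = 0xB6; 0xAA ⊕ 0xB6 = 0x1C.
P[2]: E(K, 0xAA) = 0x6F; 0xF9 ⊕ 0x6F = 0x96.
P[3]: E(K, 0xF9) = 0x9C; 0x8E ⊕ 0x9C = 0x12.
P[4]: E(K, 0x8E) = 0x8B; 0xC9 ⊕ 0x8B = 0x42.
Blocks that differ from the original plaintext: P[4].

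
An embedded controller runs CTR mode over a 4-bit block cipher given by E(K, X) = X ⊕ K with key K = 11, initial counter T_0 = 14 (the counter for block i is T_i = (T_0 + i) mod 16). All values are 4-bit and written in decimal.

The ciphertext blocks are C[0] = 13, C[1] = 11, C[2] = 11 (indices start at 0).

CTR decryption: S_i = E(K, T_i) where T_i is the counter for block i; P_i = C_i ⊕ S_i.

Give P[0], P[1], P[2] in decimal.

P[0] = 8, P[1] = 15, P[2] = 0

P[0]: T = 14, S = E(K, T) = 5; 13 ⊕ 5 = 8.
P[1]: T = 15, S = E(K, T) = 4; 11 ⊕ 4 = 15.
P[2]: T = 0, S = E(K, T) = 11; 11 ⊕ 11 = 0.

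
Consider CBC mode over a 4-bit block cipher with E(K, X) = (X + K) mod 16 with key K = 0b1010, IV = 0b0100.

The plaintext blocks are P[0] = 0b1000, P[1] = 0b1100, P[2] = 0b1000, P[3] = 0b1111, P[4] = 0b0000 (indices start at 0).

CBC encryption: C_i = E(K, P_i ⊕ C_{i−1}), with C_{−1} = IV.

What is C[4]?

C[4] = 0b1101

C[0]: P[0] ⊕ 0b0100 = 0b1100; E(K, 0b1100) = 0b0110.
C[1]: P[1] ⊕ 0b0110 = 0b1010; E(K, 0b1010) = 0b0100.
C[2]: P[2] ⊕ 0b0100 = 0b1100; E(K, 0b1100) = 0b0110.
C[3]: P[3] ⊕ 0b0110 = 0b1001; E(K, 0b1001) = 0b0011.
C[4]: P[4] ⊕ 0b0011 = 0b0011; E(K, 0b0011) = 0b1101.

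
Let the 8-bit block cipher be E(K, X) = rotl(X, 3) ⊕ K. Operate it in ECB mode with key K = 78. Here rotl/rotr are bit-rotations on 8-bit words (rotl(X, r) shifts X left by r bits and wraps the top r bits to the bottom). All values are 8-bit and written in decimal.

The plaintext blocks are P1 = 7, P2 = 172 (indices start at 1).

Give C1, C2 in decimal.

ECB encryption: C_i = E(K, P_i).
C1: E(K, 7) = 118.
C2: E(K, 172) = 43.

C1 = 118, C2 = 43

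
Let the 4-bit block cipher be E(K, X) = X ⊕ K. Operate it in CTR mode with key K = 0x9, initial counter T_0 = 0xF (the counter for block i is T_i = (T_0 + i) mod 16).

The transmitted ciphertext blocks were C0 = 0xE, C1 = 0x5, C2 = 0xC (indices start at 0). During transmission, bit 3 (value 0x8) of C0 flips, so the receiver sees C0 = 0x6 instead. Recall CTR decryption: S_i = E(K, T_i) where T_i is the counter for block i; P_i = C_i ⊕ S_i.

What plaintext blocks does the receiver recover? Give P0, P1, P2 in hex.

Only C0 changed, to 0x6. In CTR, a change in C_i flips the same bit in P_i only; the keystream is unaffected. Decrypting the received ciphertext:
P0: T = 0xF, S = E(K, T) = 0x6; 0x6 ⊕ 0x6 = 0x0.
P1: T = 0x0, S = E(K, T) = 0x9; 0x5 ⊕ 0x9 = 0xC.
P2: T = 0x1, S = E(K, T) = 0x8; 0xC ⊕ 0x8 = 0x4.
Blocks that differ from the original plaintext: P0.

P0 = 0x0, P1 = 0xC, P2 = 0x4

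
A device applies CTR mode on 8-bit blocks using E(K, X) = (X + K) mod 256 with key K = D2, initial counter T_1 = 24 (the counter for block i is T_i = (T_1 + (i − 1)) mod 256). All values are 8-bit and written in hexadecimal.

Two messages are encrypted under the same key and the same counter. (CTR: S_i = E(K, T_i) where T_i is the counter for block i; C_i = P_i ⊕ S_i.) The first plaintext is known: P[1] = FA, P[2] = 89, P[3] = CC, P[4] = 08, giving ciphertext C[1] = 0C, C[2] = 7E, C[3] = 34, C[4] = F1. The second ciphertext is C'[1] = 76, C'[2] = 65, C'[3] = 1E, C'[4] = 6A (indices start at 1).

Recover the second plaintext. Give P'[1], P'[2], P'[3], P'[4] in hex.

In CTR with a reused counter, both messages share the same keystream S_i, so C_i ⊕ C'_i = P_i ⊕ P'_i and thus P'_i = P_i ⊕ C_i ⊕ C'_i.
P'[1]: FA ⊕ 0C ⊕ 76 = 80.
P'[2]: 89 ⊕ 7E ⊕ 65 = 92.
P'[3]: CC ⊕ 34 ⊕ 1E = E6.
P'[4]: 08 ⊕ F1 ⊕ 6A = 93.

P'[1] = 80, P'[2] = 92, P'[3] = E6, P'[4] = 93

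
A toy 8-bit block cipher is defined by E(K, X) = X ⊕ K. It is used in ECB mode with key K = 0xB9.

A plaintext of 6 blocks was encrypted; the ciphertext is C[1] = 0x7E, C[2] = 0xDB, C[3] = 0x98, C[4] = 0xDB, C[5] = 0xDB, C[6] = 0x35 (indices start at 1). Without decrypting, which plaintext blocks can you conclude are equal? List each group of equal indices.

P[2] = P[4] = P[5]

ECB encrypts each block independently with the same key, so equal ciphertext blocks imply equal plaintext blocks.
C[2] = C[4] = C[5] = 0xDB, so P[2] = P[4] = P[5].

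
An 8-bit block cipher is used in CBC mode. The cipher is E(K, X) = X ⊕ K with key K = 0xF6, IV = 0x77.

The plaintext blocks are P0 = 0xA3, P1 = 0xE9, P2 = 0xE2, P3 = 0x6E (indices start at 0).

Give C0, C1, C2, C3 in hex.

C0 = 0x22, C1 = 0x3D, C2 = 0x29, C3 = 0xB1

CBC encryption: C_i = E(K, P_i ⊕ C_{i−1}), with C_{−1} = IV.
C0: P0 ⊕ 0x77 = 0xD4; E(K, 0xD4) = 0x22.
C1: P1 ⊕ 0x22 = 0xCB; E(K, 0xCB) = 0x3D.
C2: P2 ⊕ 0x3D = 0xDF; E(K, 0xDF) = 0x29.
C3: P3 ⊕ 0x29 = 0x47; E(K, 0x47) = 0xB1.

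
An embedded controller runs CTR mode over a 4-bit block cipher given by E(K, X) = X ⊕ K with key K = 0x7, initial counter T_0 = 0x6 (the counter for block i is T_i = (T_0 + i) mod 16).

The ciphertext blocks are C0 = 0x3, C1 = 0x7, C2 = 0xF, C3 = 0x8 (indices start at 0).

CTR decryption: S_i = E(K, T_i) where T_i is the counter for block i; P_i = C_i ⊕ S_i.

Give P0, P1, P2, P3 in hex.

P0: T = 0x6, S = E(K, T) = 0x1; 0x3 ⊕ 0x1 = 0x2.
P1: T = 0x7, S = E(K, T) = 0x0; 0x7 ⊕ 0x0 = 0x7.
P2: T = 0x8, S = E(K, T) = 0xF; 0xF ⊕ 0xF = 0x0.
P3: T = 0x9, S = E(K, T) = 0xE; 0x8 ⊕ 0xE = 0x6.

P0 = 0x2, P1 = 0x7, P2 = 0x0, P3 = 0x6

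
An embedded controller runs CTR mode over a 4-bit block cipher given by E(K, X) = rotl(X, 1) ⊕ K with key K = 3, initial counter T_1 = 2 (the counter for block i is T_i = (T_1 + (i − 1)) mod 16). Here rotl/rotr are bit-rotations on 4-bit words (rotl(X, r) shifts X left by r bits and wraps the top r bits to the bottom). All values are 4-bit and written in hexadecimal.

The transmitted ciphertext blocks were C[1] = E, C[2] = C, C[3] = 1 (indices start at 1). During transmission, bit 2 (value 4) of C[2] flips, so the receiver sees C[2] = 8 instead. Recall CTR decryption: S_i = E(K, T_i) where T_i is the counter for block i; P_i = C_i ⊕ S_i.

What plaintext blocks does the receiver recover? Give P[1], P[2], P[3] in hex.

Only C[2] changed, to 8. In CTR, a change in C_i flips the same bit in P_i only; the keystream is unaffected. Decrypting the received ciphertext:
P[1]: T = 2, S = E(K, T) = 7; E ⊕ 7 = 9.
P[2]: T = 3, S = E(K, T) = 5; 8 ⊕ 5 = D.
P[3]: T = 4, S = E(K, T) = B; 1 ⊕ B = A.
Blocks that differ from the original plaintext: P[2].

P[1] = 9, P[2] = D, P[3] = A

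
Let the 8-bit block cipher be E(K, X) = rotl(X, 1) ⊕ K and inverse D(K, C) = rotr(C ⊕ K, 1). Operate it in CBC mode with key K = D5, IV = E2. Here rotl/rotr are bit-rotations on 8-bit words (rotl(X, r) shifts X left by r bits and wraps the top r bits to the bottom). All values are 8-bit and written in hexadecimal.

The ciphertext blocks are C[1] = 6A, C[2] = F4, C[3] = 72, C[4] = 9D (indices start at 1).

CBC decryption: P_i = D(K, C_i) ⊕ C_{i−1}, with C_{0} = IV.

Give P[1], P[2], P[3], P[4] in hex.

P[1]: D(K, 6A) = DF; DF ⊕ E2 = 3D.
P[2]: D(K, F4) = 90; 90 ⊕ 6A = FA.
P[3]: D(K, 72) = D3; D3 ⊕ F4 = 27.
P[4]: D(K, 9D) = 24; 24 ⊕ 72 = 56.

P[1] = 3D, P[2] = FA, P[3] = 27, P[4] = 56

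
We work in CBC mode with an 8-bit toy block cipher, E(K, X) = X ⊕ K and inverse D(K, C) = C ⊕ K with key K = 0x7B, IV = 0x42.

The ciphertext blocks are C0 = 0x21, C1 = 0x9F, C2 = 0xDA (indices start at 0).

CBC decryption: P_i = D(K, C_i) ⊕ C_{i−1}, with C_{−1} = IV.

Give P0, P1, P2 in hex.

P0 = 0x18, P1 = 0xC5, P2 = 0x3E

P0: D(K, 0x21) = 0x5A; 0x5A ⊕ 0x42 = 0x18.
P1: D(K, 0x9F) = 0xE4; 0xE4 ⊕ 0x21 = 0xC5.
P2: D(K, 0xDA) = 0xA1; 0xA1 ⊕ 0x9F = 0x3E.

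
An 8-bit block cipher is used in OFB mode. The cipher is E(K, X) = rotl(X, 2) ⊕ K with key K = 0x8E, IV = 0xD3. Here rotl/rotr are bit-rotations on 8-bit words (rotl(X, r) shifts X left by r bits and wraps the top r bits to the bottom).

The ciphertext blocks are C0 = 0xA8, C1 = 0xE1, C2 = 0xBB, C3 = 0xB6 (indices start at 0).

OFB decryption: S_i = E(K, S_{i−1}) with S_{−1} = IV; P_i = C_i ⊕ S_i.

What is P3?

P3 = 0x9A

P0: S = E(K, 0xD3) = 0xC1; 0xA8 ⊕ 0xC1 = 0x69.
P1: S = E(K, 0xC1) = 0x89; 0xE1 ⊕ 0x89 = 0x68.
P2: S = E(K, 0x89) = 0xA8; 0xBB ⊕ 0xA8 = 0x13.
P3: S = E(K, 0xA8) = 0x2C; 0xB6 ⊕ 0x2C = 0x9A.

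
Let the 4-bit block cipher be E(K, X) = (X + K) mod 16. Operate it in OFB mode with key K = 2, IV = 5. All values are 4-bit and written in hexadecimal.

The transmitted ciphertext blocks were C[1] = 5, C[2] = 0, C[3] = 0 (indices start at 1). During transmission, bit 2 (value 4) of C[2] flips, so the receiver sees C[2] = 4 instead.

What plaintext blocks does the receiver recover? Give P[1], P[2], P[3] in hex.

P[1] = 2, P[2] = D, P[3] = B

OFB decryption: S_i = E(K, S_{i−1}) with S_{0} = IV; P_i = C_i ⊕ S_i.
Only C[2] changed, to 4. In OFB, a change in C_i flips the same bit in P_i only; the keystream is unaffected. Decrypting the received ciphertext:
P[1]: S = E(K, 5) = 7; 5 ⊕ 7 = 2.
P[2]: S = E(K, 7) = 9; 4 ⊕ 9 = D.
P[3]: S = E(K, 9) = B; 0 ⊕ B = B.
Blocks that differ from the original plaintext: P[2].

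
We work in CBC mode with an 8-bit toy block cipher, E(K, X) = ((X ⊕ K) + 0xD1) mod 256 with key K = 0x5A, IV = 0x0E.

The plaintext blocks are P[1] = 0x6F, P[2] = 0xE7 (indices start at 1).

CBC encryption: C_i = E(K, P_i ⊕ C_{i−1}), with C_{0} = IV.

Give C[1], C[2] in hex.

C[1] = 0x0C, C[2] = 0x82

C[1]: P[1] ⊕ 0x0E = 0x61; E(K, 0x61) = 0x0C.
C[2]: P[2] ⊕ 0x0C = 0xEB; E(K, 0xEB) = 0x82.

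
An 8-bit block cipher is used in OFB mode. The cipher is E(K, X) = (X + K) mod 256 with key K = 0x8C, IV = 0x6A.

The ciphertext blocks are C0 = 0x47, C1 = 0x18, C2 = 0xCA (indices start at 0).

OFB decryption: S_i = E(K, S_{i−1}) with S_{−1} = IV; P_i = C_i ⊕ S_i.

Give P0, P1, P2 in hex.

P0 = 0xB1, P1 = 0x9A, P2 = 0xC4

P0: S = E(K, 0x6A) = 0xF6; 0x47 ⊕ 0xF6 = 0xB1.
P1: S = E(K, 0xF6) = 0x82; 0x18 ⊕ 0x82 = 0x9A.
P2: S = E(K, 0x82) = 0x0E; 0xCA ⊕ 0x0E = 0xC4.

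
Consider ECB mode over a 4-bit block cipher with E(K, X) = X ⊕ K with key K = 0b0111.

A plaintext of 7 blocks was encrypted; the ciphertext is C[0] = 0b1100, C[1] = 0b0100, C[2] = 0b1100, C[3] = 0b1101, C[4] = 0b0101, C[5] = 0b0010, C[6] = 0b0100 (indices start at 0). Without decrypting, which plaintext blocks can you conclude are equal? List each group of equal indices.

ECB encrypts each block independently with the same key, so equal ciphertext blocks imply equal plaintext blocks.
C[0] = C[2] = 0b1100, so P[0] = P[2].
C[1] = C[6] = 0b0100, so P[1] = P[6].

P[0] = P[2]; P[1] = P[6]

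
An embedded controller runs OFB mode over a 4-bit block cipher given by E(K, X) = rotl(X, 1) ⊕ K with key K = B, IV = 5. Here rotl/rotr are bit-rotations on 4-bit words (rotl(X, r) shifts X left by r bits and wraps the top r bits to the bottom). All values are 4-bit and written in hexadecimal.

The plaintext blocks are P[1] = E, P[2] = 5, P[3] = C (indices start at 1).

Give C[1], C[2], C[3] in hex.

C[1] = F, C[2] = C, C[3] = 4

OFB encryption: S_i = E(K, S_{i−1}) with S_{0} = IV; C_i = P_i ⊕ S_i.
C[1]: S = E(K, 5) = 1; E ⊕ 1 = F.
C[2]: S = E(K, 1) = 9; 5 ⊕ 9 = C.
C[3]: S = E(K, 9) = 8; C ⊕ 8 = 4.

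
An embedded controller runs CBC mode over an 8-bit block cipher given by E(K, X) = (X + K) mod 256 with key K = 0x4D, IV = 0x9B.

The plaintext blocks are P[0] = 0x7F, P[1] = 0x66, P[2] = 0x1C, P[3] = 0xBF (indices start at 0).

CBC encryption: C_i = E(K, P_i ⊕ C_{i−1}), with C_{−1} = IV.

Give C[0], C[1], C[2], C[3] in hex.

C[0] = 0x31, C[1] = 0xA4, C[2] = 0x05, C[3] = 0x07

C[0]: P[0] ⊕ 0x9B = 0xE4; E(K, 0xE4) = 0x31.
C[1]: P[1] ⊕ 0x31 = 0x57; E(K, 0x57) = 0xA4.
C[2]: P[2] ⊕ 0xA4 = 0xB8; E(K, 0xB8) = 0x05.
C[3]: P[3] ⊕ 0x05 = 0xBA; E(K, 0xBA) = 0x07.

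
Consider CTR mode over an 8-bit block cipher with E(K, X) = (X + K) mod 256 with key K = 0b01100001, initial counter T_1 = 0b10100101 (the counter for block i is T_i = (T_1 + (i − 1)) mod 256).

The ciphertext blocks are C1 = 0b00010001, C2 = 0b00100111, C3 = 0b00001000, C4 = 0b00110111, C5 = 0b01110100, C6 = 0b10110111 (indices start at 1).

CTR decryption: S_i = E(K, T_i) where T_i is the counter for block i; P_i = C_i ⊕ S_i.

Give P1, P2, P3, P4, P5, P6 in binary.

P1: T = 0b10100101, S = E(K, T) = 0b00000110; 0b00010001 ⊕ 0b00000110 = 0b00010111.
P2: T = 0b10100110, S = E(K, T) = 0b00000111; 0b00100111 ⊕ 0b00000111 = 0b00100000.
P3: T = 0b10100111, S = E(K, T) = 0b00001000; 0b00001000 ⊕ 0b00001000 = 0b00000000.
P4: T = 0b10101000, S = E(K, T) = 0b00001001; 0b00110111 ⊕ 0b00001001 = 0b00111110.
P5: T = 0b10101001, S = E(K, T) = 0b00001010; 0b01110100 ⊕ 0b00001010 = 0b01111110.
P6: T = 0b10101010, S = E(K, T) = 0b00001011; 0b10110111 ⊕ 0b00001011 = 0b10111100.

P1 = 0b00010111, P2 = 0b00100000, P3 = 0b00000000, P4 = 0b00111110, P5 = 0b01111110, P6 = 0b10111100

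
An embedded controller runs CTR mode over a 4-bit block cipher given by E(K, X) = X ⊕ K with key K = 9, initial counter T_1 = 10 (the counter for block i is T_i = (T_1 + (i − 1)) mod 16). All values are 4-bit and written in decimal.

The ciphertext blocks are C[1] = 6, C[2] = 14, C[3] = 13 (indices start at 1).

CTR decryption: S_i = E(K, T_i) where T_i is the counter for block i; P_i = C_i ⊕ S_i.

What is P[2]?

P[2]: T = 11, S = E(K, T) = 2; 14 ⊕ 2 = 12.

P[2] = 12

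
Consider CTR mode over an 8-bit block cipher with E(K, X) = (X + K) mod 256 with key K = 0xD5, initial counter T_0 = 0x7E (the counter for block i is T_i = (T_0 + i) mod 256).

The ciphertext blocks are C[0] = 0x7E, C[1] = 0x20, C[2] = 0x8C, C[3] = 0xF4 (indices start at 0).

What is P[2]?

CTR decryption: S_i = E(K, T_i) where T_i is the counter for block i; P_i = C_i ⊕ S_i.
P[2]: T = 0x80, S = E(K, T) = 0x55; 0x8C ⊕ 0x55 = 0xD9.

P[2] = 0xD9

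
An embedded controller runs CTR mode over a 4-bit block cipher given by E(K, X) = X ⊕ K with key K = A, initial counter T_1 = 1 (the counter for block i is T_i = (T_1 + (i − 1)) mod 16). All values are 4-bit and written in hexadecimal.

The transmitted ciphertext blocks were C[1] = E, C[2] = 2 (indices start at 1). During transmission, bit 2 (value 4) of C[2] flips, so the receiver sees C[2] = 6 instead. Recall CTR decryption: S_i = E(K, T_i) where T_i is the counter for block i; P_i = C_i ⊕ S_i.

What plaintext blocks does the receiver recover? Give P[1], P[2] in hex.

P[1] = 5, P[2] = E

Only C[2] changed, to 6. In CTR, a change in C_i flips the same bit in P_i only; the keystream is unaffected. Decrypting the received ciphertext:
P[1]: T = 1, S = E(K, T) = B; E ⊕ B = 5.
P[2]: T = 2, S = E(K, T) = 8; 6 ⊕ 8 = E.
Blocks that differ from the original plaintext: P[2].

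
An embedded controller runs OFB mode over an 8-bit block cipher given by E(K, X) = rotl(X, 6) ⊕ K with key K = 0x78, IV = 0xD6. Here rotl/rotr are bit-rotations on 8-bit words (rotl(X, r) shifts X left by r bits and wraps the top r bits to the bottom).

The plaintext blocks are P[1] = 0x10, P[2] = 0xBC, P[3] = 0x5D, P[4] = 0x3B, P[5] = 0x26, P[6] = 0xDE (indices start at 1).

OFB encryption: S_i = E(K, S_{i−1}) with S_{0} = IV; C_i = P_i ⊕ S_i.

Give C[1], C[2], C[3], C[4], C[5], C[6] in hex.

C[1] = 0xDD, C[2] = 0xB7, C[3] = 0xE7, C[4] = 0xED, C[5] = 0xEB, C[6] = 0xD5

C[1]: S = E(K, 0xD6) = 0xCD; 0x10 ⊕ 0xCD = 0xDD.
C[2]: S = E(K, 0xCD) = 0x0B; 0xBC ⊕ 0x0B = 0xB7.
C[3]: S = E(K, 0x0B) = 0xBA; 0x5D ⊕ 0xBA = 0xE7.
C[4]: S = E(K, 0xBA) = 0xD6; 0x3B ⊕ 0xD6 = 0xED.
C[5]: S = E(K, 0xD6) = 0xCD; 0x26 ⊕ 0xCD = 0xEB.
C[6]: S = E(K, 0xCD) = 0x0B; 0xDE ⊕ 0x0B = 0xD5.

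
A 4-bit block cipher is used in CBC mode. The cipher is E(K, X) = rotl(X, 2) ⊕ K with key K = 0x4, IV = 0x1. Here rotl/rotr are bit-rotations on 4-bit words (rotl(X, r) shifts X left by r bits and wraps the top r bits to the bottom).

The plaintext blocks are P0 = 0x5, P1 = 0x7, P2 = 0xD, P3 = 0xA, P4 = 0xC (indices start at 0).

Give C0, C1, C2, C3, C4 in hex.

CBC encryption: C_i = E(K, P_i ⊕ C_{i−1}), with C_{−1} = IV.
C0: P0 ⊕ 0x1 = 0x4; E(K, 0x4) = 0x5.
C1: P1 ⊕ 0x5 = 0x2; E(K, 0x2) = 0xC.
C2: P2 ⊕ 0xC = 0x1; E(K, 0x1) = 0x0.
C3: P3 ⊕ 0x0 = 0xA; E(K, 0xA) = 0xE.
C4: P4 ⊕ 0xE = 0x2; E(K, 0x2) = 0xC.

C0 = 0x5, C1 = 0xC, C2 = 0x0, C3 = 0xE, C4 = 0xC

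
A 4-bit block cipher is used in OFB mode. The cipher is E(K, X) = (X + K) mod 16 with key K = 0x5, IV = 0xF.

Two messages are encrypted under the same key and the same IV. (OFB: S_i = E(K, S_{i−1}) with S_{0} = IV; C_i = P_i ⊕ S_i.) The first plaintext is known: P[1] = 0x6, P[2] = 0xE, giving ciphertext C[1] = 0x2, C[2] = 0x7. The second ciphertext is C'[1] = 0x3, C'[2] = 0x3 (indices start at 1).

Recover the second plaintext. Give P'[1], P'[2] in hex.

P'[1] = 0x7, P'[2] = 0xA

In OFB with a reused IV, both messages share the same keystream S_i, so C_i ⊕ C'_i = P_i ⊕ P'_i and thus P'_i = P_i ⊕ C_i ⊕ C'_i.
P'[1]: 0x6 ⊕ 0x2 ⊕ 0x3 = 0x7.
P'[2]: 0xE ⊕ 0x7 ⊕ 0x3 = 0xA.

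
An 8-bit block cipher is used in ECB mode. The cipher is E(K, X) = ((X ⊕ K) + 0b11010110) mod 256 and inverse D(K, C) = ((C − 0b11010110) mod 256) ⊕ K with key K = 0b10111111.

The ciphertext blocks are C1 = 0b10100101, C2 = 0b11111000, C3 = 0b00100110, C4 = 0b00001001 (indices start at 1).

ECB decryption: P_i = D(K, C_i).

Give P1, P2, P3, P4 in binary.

P1 = 0b01110000, P2 = 0b10011101, P3 = 0b11101111, P4 = 0b10001100

P1: D(K, 0b10100101) = 0b01110000.
P2: D(K, 0b11111000) = 0b10011101.
P3: D(K, 0b00100110) = 0b11101111.
P4: D(K, 0b00001001) = 0b10001100.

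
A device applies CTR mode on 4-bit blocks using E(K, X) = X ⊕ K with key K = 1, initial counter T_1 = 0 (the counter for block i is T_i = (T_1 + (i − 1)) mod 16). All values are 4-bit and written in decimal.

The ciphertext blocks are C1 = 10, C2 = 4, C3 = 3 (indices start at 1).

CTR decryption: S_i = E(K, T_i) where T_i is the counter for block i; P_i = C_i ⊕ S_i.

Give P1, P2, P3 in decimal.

P1 = 11, P2 = 4, P3 = 0

P1: T = 0, S = E(K, T) = 1; 10 ⊕ 1 = 11.
P2: T = 1, S = E(K, T) = 0; 4 ⊕ 0 = 4.
P3: T = 2, S = E(K, T) = 3; 3 ⊕ 3 = 0.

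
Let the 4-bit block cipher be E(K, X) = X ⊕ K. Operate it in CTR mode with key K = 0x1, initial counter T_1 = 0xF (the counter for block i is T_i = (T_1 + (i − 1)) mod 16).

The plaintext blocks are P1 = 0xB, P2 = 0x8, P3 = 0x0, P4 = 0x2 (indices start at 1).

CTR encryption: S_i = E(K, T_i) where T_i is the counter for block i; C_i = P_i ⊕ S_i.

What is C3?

C1: T = 0xF, S = E(K, T) = 0xE; 0xB ⊕ 0xE = 0x5.
C2: T = 0x0, S = E(K, T) = 0x1; 0x8 ⊕ 0x1 = 0x9.
C3: T = 0x1, S = E(K, T) = 0x0; 0x0 ⊕ 0x0 = 0x0.

C3 = 0x0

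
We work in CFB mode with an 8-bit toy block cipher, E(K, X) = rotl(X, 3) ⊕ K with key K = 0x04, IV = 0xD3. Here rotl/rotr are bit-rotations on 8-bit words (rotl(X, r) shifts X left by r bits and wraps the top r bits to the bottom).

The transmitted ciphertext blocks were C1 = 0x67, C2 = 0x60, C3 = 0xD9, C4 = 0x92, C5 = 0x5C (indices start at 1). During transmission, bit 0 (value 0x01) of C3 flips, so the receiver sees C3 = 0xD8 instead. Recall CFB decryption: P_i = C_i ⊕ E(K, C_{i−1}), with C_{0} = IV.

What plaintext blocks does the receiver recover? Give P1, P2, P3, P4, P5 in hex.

P1 = 0xFD, P2 = 0x5F, P3 = 0xDF, P4 = 0x50, P5 = 0xCC

Only C3 changed, to 0xD8. In CFB, a change in C_i flips the same bit in P_i and garbles P_{i+1}. Decrypting the received ciphertext:
P1: E(K, 0xD3) = 0x9A; 0x67 ⊕ 0x9A = 0xFD.
P2: E(K, 0x67) = 0x3F; 0x60 ⊕ 0x3F = 0x5F.
P3: E(K, 0x60) = 0x07; 0xD8 ⊕ 0x07 = 0xDF.
P4: E(K, 0xD8) = 0xC2; 0x92 ⊕ 0xC2 = 0x50.
P5: E(K, 0x92) = 0x90; 0x5C ⊕ 0x90 = 0xCC.
Blocks that differ from the original plaintext: P3, P4.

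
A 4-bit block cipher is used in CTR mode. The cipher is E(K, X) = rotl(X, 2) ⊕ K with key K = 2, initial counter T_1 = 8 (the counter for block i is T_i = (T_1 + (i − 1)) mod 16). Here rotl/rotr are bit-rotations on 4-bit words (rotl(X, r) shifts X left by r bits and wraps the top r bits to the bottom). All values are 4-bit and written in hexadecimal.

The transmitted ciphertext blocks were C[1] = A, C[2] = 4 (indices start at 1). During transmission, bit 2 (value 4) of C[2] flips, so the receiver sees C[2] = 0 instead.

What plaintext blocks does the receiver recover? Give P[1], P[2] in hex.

P[1] = A, P[2] = 4

CTR decryption: S_i = E(K, T_i) where T_i is the counter for block i; P_i = C_i ⊕ S_i.
Only C[2] changed, to 0. In CTR, a change in C_i flips the same bit in P_i only; the keystream is unaffected. Decrypting the received ciphertext:
P[1]: T = 8, S = E(K, T) = 0; A ⊕ 0 = A.
P[2]: T = 9, S = E(K, T) = 4; 0 ⊕ 4 = 4.
Blocks that differ from the original plaintext: P[2].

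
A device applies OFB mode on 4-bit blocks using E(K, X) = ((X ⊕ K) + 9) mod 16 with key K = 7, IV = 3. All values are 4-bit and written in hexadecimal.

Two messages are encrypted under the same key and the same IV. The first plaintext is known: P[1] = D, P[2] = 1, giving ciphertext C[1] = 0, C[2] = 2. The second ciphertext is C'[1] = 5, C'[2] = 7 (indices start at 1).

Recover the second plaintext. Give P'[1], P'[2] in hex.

P'[1] = 8, P'[2] = 4

In OFB with a reused IV, both messages share the same keystream S_i, so C_i ⊕ C'_i = P_i ⊕ P'_i and thus P'_i = P_i ⊕ C_i ⊕ C'_i.
P'[1]: D ⊕ 0 ⊕ 5 = 8.
P'[2]: 1 ⊕ 2 ⊕ 7 = 4.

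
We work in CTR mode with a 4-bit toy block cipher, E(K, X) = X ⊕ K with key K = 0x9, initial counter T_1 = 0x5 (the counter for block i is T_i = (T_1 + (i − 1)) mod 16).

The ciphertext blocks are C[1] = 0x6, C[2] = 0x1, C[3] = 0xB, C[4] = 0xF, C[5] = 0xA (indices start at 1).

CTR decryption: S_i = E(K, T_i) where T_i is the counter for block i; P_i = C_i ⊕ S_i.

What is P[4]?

P[4]: T = 0x8, S = E(K, T) = 0x1; 0xF ⊕ 0x1 = 0xE.

P[4] = 0xE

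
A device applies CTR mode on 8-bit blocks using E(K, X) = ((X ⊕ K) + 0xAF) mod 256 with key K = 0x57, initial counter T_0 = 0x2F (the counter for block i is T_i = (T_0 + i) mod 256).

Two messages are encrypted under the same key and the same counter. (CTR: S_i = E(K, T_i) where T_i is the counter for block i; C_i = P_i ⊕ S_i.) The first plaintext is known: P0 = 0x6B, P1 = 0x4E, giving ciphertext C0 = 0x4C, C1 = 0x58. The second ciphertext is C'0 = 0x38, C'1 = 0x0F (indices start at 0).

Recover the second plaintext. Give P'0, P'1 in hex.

In CTR with a reused counter, both messages share the same keystream S_i, so C_i ⊕ C'_i = P_i ⊕ P'_i and thus P'_i = P_i ⊕ C_i ⊕ C'_i.
P'0: 0x6B ⊕ 0x4C ⊕ 0x38 = 0x1F.
P'1: 0x4E ⊕ 0x58 ⊕ 0x0F = 0x19.

P'0 = 0x1F, P'1 = 0x19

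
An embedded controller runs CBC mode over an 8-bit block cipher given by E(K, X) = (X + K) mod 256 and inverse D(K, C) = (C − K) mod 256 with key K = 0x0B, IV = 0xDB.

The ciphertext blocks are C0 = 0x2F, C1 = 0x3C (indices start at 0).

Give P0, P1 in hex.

P0 = 0xFF, P1 = 0x1E

CBC decryption: P_i = D(K, C_i) ⊕ C_{i−1}, with C_{−1} = IV.
P0: D(K, 0x2F) = 0x24; 0x24 ⊕ 0xDB = 0xFF.
P1: D(K, 0x3C) = 0x31; 0x31 ⊕ 0x2F = 0x1E.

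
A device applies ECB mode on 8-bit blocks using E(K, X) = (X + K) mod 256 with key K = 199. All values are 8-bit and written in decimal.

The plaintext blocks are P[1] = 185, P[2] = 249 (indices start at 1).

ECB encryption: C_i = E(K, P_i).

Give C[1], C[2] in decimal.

C[1] = 128, C[2] = 192

C[1]: E(K, 185) = 128.
C[2]: E(K, 249) = 192.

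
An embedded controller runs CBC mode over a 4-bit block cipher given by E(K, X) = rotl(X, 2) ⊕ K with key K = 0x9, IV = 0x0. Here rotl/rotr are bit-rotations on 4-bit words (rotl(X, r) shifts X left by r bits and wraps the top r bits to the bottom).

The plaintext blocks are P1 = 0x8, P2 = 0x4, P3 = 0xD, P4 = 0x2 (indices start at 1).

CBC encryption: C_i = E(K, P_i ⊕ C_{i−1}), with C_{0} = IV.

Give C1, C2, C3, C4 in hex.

C1 = 0xB, C2 = 0x6, C3 = 0x7, C4 = 0xC

C1: P1 ⊕ 0x0 = 0x8; E(K, 0x8) = 0xB.
C2: P2 ⊕ 0xB = 0xF; E(K, 0xF) = 0x6.
C3: P3 ⊕ 0x6 = 0xB; E(K, 0xB) = 0x7.
C4: P4 ⊕ 0x7 = 0x5; E(K, 0x5) = 0xC.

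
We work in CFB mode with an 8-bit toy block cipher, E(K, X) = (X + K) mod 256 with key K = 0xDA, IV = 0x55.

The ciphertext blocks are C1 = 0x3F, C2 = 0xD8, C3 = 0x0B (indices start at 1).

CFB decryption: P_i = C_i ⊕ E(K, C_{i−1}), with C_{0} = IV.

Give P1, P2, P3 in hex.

P1 = 0x10, P2 = 0xC1, P3 = 0xB9

P1: E(K, 0x55) = 0x2F; 0x3F ⊕ 0x2F = 0x10.
P2: E(K, 0x3F) = 0x19; 0xD8 ⊕ 0x19 = 0xC1.
P3: E(K, 0xD8) = 0xB2; 0x0B ⊕ 0xB2 = 0xB9.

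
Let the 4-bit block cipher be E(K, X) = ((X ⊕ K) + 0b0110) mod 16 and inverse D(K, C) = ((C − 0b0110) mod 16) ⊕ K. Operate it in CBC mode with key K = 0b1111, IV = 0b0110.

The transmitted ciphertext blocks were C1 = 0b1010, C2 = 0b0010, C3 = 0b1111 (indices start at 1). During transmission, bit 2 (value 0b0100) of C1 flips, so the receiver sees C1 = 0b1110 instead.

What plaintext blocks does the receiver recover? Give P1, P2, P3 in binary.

P1 = 0b0001, P2 = 0b1101, P3 = 0b0100

CBC decryption: P_i = D(K, C_i) ⊕ C_{i−1}, with C_{0} = IV.
Only C1 changed, to 0b1110. In CBC, a change in C_i garbles P_i and flips the same bit in P_{i+1}. Decrypting the received ciphertext:
P1: D(K, 0b1110) = 0b0111; 0b0111 ⊕ 0b0110 = 0b0001.
P2: D(K, 0b0010) = 0b0011; 0b0011 ⊕ 0b1110 = 0b1101.
P3: D(K, 0b1111) = 0b0110; 0b0110 ⊕ 0b0010 = 0b0100.
Blocks that differ from the original plaintext: P1, P2.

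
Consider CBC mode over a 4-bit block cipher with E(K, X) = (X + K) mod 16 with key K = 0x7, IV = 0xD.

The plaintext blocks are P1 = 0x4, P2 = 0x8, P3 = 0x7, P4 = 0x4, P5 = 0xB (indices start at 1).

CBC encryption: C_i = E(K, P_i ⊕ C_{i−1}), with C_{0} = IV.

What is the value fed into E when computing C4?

C1: P1 ⊕ 0xD = 0x9; E(K, 0x9) = 0x0.
C2: P2 ⊕ 0x0 = 0x8; E(K, 0x8) = 0xF.
C3: P3 ⊕ 0xF = 0x8; E(K, 0x8) = 0xF.
C4: P4 ⊕ 0xF = 0xB; E(K, 0xB) = 0x2.
So the input to E for block 4 is 0xB.

0xB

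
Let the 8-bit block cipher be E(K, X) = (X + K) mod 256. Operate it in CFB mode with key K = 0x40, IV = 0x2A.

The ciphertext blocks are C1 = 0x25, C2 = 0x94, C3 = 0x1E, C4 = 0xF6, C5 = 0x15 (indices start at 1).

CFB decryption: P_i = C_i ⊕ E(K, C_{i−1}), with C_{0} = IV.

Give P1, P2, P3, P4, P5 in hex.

P1: E(K, 0x2A) = 0x6A; 0x25 ⊕ 0x6A = 0x4F.
P2: E(K, 0x25) = 0x65; 0x94 ⊕ 0x65 = 0xF1.
P3: E(K, 0x94) = 0xD4; 0x1E ⊕ 0xD4 = 0xCA.
P4: E(K, 0x1E) = 0x5E; 0xF6 ⊕ 0x5E = 0xA8.
P5: E(K, 0xF6) = 0x36; 0x15 ⊕ 0x36 = 0x23.

P1 = 0x4F, P2 = 0xF1, P3 = 0xCA, P4 = 0xA8, P5 = 0x23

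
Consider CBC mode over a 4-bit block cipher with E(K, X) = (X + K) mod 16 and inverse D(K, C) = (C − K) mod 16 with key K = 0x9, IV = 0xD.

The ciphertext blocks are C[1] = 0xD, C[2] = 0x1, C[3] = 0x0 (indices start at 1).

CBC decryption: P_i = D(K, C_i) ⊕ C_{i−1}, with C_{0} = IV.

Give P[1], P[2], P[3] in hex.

P[1]: D(K, 0xD) = 0x4; 0x4 ⊕ 0xD = 0x9.
P[2]: D(K, 0x1) = 0x8; 0x8 ⊕ 0xD = 0x5.
P[3]: D(K, 0x0) = 0x7; 0x7 ⊕ 0x1 = 0x6.

P[1] = 0x9, P[2] = 0x5, P[3] = 0x6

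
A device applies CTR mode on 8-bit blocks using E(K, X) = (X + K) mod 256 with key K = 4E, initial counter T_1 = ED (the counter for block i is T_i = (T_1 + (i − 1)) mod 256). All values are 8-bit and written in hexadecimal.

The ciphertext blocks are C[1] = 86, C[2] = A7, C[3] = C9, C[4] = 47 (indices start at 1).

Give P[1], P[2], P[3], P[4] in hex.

CTR decryption: S_i = E(K, T_i) where T_i is the counter for block i; P_i = C_i ⊕ S_i.
P[1]: T = ED, S = E(K, T) = 3B; 86 ⊕ 3B = BD.
P[2]: T = EE, S = E(K, T) = 3C; A7 ⊕ 3C = 9B.
P[3]: T = EF, S = E(K, T) = 3D; C9 ⊕ 3D = F4.
P[4]: T = F0, S = E(K, T) = 3E; 47 ⊕ 3E = 79.

P[1] = BD, P[2] = 9B, P[3] = F4, P[4] = 79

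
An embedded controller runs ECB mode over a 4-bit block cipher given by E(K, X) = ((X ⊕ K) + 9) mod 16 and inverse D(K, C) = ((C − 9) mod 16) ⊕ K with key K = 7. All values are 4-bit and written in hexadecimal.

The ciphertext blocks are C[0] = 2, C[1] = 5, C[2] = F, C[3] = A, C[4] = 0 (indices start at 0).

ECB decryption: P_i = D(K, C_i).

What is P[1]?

P[1] = B

P[1]: D(K, 5) = B.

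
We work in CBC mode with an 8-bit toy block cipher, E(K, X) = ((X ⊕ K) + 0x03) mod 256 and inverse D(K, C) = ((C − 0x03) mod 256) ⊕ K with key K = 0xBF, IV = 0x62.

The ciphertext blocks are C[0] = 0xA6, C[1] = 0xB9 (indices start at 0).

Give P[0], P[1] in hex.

P[0] = 0x7E, P[1] = 0xAF

CBC decryption: P_i = D(K, C_i) ⊕ C_{i−1}, with C_{−1} = IV.
P[0]: D(K, 0xA6) = 0x1C; 0x1C ⊕ 0x62 = 0x7E.
P[1]: D(K, 0xB9) = 0x09; 0x09 ⊕ 0xA6 = 0xAF.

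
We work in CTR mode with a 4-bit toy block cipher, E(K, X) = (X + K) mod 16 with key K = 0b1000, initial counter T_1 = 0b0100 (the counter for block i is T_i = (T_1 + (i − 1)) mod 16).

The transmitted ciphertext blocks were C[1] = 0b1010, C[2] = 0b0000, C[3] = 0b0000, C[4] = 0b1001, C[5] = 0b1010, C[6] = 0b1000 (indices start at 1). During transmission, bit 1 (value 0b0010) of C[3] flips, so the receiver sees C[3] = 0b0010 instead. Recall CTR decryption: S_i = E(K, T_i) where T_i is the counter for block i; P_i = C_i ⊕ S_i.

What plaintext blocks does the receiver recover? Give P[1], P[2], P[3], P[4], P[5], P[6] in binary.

Only C[3] changed, to 0b0010. In CTR, a change in C_i flips the same bit in P_i only; the keystream is unaffected. Decrypting the received ciphertext:
P[1]: T = 0b0100, S = E(K, T) = 0b1100; 0b1010 ⊕ 0b1100 = 0b0110.
P[2]: T = 0b0101, S = E(K, T) = 0b1101; 0b0000 ⊕ 0b1101 = 0b1101.
P[3]: T = 0b0110, S = E(K, T) = 0b1110; 0b0010 ⊕ 0b1110 = 0b1100.
P[4]: T = 0b0111, S = E(K, T) = 0b1111; 0b1001 ⊕ 0b1111 = 0b0110.
P[5]: T = 0b1000, S = E(K, T) = 0b0000; 0b1010 ⊕ 0b0000 = 0b1010.
P[6]: T = 0b1001, S = E(K, T) = 0b0001; 0b1000 ⊕ 0b0001 = 0b1001.
Blocks that differ from the original plaintext: P[3].

P[1] = 0b0110, P[2] = 0b1101, P[3] = 0b1100, P[4] = 0b0110, P[5] = 0b1010, P[6] = 0b1001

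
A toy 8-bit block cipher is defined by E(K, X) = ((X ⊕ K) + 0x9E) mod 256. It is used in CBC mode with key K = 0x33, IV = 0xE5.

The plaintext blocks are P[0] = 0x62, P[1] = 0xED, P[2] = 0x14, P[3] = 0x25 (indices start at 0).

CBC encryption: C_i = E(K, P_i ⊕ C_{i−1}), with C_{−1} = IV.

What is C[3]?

C[0]: P[0] ⊕ 0xE5 = 0x87; E(K, 0x87) = 0x52.
C[1]: P[1] ⊕ 0x52 = 0xBF; E(K, 0xBF) = 0x2A.
C[2]: P[2] ⊕ 0x2A = 0x3E; E(K, 0x3E) = 0xAB.
C[3]: P[3] ⊕ 0xAB = 0x8E; E(K, 0x8E) = 0x5B.

C[3] = 0x5B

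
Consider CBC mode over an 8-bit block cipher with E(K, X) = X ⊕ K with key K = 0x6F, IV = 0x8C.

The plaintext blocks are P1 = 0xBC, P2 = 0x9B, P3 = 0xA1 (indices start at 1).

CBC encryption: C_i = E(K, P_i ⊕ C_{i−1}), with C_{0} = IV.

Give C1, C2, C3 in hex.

C1 = 0x5F, C2 = 0xAB, C3 = 0x65

C1: P1 ⊕ 0x8C = 0x30; E(K, 0x30) = 0x5F.
C2: P2 ⊕ 0x5F = 0xC4; E(K, 0xC4) = 0xAB.
C3: P3 ⊕ 0xAB = 0x0A; E(K, 0x0A) = 0x65.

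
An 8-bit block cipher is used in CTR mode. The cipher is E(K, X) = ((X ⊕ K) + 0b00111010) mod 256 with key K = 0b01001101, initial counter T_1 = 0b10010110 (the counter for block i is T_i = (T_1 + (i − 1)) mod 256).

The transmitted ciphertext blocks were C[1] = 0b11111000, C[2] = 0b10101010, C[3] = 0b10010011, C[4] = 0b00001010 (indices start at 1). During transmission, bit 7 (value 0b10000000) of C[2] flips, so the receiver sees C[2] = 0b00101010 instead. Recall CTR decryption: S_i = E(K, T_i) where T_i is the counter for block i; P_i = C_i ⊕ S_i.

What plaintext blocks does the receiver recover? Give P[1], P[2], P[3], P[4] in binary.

P[1] = 0b11101101, P[2] = 0b00111110, P[3] = 0b10011100, P[4] = 0b00000100

Only C[2] changed, to 0b00101010. In CTR, a change in C_i flips the same bit in P_i only; the keystream is unaffected. Decrypting the received ciphertext:
P[1]: T = 0b10010110, S = E(K, T) = 0b00010101; 0b11111000 ⊕ 0b00010101 = 0b11101101.
P[2]: T = 0b10010111, S = E(K, T) = 0b00010100; 0b00101010 ⊕ 0b00010100 = 0b00111110.
P[3]: T = 0b10011000, S = E(K, T) = 0b00001111; 0b10010011 ⊕ 0b00001111 = 0b10011100.
P[4]: T = 0b10011001, S = E(K, T) = 0b00001110; 0b00001010 ⊕ 0b00001110 = 0b00000100.
Blocks that differ from the original plaintext: P[2].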